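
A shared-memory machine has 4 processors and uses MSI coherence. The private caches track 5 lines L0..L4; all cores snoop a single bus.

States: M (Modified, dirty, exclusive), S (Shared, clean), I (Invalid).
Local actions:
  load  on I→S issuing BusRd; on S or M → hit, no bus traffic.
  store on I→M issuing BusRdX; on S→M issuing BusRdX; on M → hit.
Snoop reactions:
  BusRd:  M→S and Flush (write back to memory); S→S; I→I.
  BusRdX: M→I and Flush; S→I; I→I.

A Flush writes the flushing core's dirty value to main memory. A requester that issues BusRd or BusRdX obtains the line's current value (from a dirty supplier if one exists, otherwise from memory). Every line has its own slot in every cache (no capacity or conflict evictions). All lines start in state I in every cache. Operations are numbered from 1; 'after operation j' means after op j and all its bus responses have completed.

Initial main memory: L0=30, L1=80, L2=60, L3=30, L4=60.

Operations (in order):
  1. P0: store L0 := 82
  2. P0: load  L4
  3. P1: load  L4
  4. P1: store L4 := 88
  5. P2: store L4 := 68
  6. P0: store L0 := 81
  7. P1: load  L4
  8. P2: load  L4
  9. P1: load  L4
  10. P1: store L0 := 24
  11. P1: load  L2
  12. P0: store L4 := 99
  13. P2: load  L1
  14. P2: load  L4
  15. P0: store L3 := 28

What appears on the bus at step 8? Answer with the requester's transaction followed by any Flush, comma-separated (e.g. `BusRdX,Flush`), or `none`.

bus = none

step 1: P0: store L0 := 82  ⟶  MIII  (L0)  txn=BusRdX  M[L0]=30
step 2: P0: load  L4  ⟶  SIII  (L4)  txn=BusRd  M[L4]=60
step 3: P1: load  L4  ⟶  SSII  (L4)  txn=BusRd  M[L4]=60
step 4: P1: store L4 := 88  ⟶  IMII  (L4)  txn=BusRdX  M[L4]=60
step 5: P2: store L4 := 68  ⟶  IIMI  (L4)  txn=BusRdX+Flush  M[L4]=88
step 6: P0: store L0 := 81  ⟶  MIII  (L0)  txn=∅  M[L0]=30
step 7: P1: load  L4  ⟶  ISSI  (L4)  txn=BusRd+Flush  M[L4]=68
step 8: P2: load  L4  ⟶  ISSI  (L4)  txn=∅  M[L4]=68
step 9: P1: load  L4  ⟶  ISSI  (L4)  txn=∅  M[L4]=68
step 10: P1: store L0 := 24  ⟶  IMII  (L0)  txn=BusRdX+Flush  M[L0]=81
step 11: P1: load  L2  ⟶  ISII  (L2)  txn=BusRd  M[L2]=60
step 12: P0: store L4 := 99  ⟶  MIII  (L4)  txn=BusRdX  M[L4]=68
step 13: P2: load  L1  ⟶  IISI  (L1)  txn=BusRd  M[L1]=80
step 14: P2: load  L4  ⟶  SISI  (L4)  txn=BusRd+Flush  M[L4]=99
step 15: P0: store L3 := 28  ⟶  MIII  (L3)  txn=BusRdX  M[L3]=30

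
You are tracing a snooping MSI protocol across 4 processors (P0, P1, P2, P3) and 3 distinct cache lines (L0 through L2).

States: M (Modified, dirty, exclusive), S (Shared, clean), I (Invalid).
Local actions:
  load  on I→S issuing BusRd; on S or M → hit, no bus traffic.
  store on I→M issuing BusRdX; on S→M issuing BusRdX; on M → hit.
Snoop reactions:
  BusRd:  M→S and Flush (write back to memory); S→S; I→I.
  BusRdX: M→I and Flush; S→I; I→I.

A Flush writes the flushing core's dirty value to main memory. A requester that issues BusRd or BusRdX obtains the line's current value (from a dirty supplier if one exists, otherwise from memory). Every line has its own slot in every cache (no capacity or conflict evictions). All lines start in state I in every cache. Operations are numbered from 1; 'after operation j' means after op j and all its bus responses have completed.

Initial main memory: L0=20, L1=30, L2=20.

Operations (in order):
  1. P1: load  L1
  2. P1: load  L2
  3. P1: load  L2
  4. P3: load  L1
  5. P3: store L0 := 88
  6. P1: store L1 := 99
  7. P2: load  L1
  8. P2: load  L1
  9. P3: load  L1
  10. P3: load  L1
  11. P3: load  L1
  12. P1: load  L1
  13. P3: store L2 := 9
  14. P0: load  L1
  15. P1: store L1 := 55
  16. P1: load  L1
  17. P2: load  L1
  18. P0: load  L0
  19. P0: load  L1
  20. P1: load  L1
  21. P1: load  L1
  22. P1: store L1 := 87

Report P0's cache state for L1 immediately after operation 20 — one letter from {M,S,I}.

state = S

step 1: P1: load  L1  ⟶  ISII  (L1)  txn=BusRd  M[L1]=30
step 2: P1: load  L2  ⟶  ISII  (L2)  txn=BusRd  M[L2]=20
step 3: P1: load  L2  ⟶  ISII  (L2)  txn=∅  M[L2]=20
step 4: P3: load  L1  ⟶  ISIS  (L1)  txn=BusRd  M[L1]=30
step 5: P3: store L0 := 88  ⟶  IIIM  (L0)  txn=BusRdX  M[L0]=20
step 6: P1: store L1 := 99  ⟶  IMII  (L1)  txn=BusRdX  M[L1]=30
step 7: P2: load  L1  ⟶  ISSI  (L1)  txn=BusRd+Flush  M[L1]=99
step 8: P2: load  L1  ⟶  ISSI  (L1)  txn=∅  M[L1]=99
step 9: P3: load  L1  ⟶  ISSS  (L1)  txn=BusRd  M[L1]=99
step 10: P3: load  L1  ⟶  ISSS  (L1)  txn=∅  M[L1]=99
step 11: P3: load  L1  ⟶  ISSS  (L1)  txn=∅  M[L1]=99
step 12: P1: load  L1  ⟶  ISSS  (L1)  txn=∅  M[L1]=99
step 13: P3: store L2 := 9  ⟶  IIIM  (L2)  txn=BusRdX  M[L2]=20
step 14: P0: load  L1  ⟶  SSSS  (L1)  txn=BusRd  M[L1]=99
step 15: P1: store L1 := 55  ⟶  IMII  (L1)  txn=BusRdX  M[L1]=99
step 16: P1: load  L1  ⟶  IMII  (L1)  txn=∅  M[L1]=99
step 17: P2: load  L1  ⟶  ISSI  (L1)  txn=BusRd+Flush  M[L1]=55
step 18: P0: load  L0  ⟶  SIIS  (L0)  txn=BusRd+Flush  M[L0]=88
step 19: P0: load  L1  ⟶  SSSI  (L1)  txn=BusRd  M[L1]=55
step 20: P1: load  L1  ⟶  SSSI  (L1)  txn=∅  M[L1]=55
step 21: P1: load  L1  ⟶  SSSI  (L1)  txn=∅  M[L1]=55
step 22: P1: store L1 := 87  ⟶  IMII  (L1)  txn=BusRdX  M[L1]=55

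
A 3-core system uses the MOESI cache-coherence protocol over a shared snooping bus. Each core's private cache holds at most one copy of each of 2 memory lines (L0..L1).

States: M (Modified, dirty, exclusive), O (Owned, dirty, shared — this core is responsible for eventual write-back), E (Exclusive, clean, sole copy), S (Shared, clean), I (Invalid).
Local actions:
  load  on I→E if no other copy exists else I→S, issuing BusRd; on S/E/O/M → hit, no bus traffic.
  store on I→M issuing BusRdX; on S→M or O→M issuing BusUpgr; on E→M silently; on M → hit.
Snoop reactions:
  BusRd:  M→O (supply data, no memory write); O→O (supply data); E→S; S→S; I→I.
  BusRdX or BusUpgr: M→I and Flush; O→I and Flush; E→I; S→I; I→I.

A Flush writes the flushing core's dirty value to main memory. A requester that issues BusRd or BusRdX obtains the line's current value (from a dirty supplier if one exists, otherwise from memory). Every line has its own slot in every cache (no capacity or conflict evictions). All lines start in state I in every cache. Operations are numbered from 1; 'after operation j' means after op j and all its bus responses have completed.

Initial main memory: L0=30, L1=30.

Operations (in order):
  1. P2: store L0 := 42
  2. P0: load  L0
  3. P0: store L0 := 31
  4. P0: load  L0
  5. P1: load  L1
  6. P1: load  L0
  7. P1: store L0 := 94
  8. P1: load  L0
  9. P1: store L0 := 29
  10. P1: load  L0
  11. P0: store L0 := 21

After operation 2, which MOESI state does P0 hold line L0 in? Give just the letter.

[1] P2: store L0 := 42 | P0:I, P1:I, P2:M(42) | bus: BusRdX
[2] P0: load  L0 | P0:S(42), P1:I, P2:O(42) | bus: BusRd
[3] P0: store L0 := 31 | P0:M(31), P1:I, P2:I | bus: BusUpgr,Flush
[4] P0: load  L0 | P0:M(31), P1:I, P2:I | bus: none
[5] P1: load  L1 | P0:I, P1:E(30), P2:I | bus: BusRd
[6] P1: load  L0 | P0:O(31), P1:S(31), P2:I | bus: BusRd
[7] P1: store L0 := 94 | P0:I, P1:M(94), P2:I | bus: BusUpgr,Flush
[8] P1: load  L0 | P0:I, P1:M(94), P2:I | bus: none
[9] P1: store L0 := 29 | P0:I, P1:M(29), P2:I | bus: none
[10] P1: load  L0 | P0:I, P1:M(29), P2:I | bus: none
[11] P0: store L0 := 21 | P0:M(21), P1:I, P2:I | bus: BusRdX,Flush

state = S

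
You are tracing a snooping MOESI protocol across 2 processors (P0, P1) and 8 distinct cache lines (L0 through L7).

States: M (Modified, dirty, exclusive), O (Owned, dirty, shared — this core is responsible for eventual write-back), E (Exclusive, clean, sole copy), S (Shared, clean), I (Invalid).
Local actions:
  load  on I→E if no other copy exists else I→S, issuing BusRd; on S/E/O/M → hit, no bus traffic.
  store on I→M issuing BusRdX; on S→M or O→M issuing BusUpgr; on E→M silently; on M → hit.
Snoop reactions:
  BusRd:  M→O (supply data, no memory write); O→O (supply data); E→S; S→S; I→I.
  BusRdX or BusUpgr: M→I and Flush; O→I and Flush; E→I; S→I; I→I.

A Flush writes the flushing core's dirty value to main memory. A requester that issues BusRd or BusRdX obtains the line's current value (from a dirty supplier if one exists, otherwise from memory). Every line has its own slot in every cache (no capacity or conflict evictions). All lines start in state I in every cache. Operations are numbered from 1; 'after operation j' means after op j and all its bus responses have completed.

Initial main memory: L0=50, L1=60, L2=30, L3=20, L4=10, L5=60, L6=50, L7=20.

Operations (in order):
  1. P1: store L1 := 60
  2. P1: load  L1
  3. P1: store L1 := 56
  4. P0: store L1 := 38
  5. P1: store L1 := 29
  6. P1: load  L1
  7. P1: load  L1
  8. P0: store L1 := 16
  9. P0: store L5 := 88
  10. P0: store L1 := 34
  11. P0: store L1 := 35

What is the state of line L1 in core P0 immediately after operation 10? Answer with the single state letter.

1. P1: store L1 := 60  bus=[BusRdX]  L1: P0=I P1=M  mem[L1]=60
2. P1: load  L1  bus=[-]  L1: P0=I P1=M  mem[L1]=60
3. P1: store L1 := 56  bus=[-]  L1: P0=I P1=M  mem[L1]=60
4. P0: store L1 := 38  bus=[BusRdX,Flush]  L1: P0=M P1=I  mem[L1]=56
5. P1: store L1 := 29  bus=[BusRdX,Flush]  L1: P0=I P1=M  mem[L1]=38
6. P1: load  L1  bus=[-]  L1: P0=I P1=M  mem[L1]=38
7. P1: load  L1  bus=[-]  L1: P0=I P1=M  mem[L1]=38
8. P0: store L1 := 16  bus=[BusRdX,Flush]  L1: P0=M P1=I  mem[L1]=29
9. P0: store L5 := 88  bus=[BusRdX]  L5: P0=M P1=I  mem[L5]=60
10. P0: store L1 := 34  bus=[-]  L1: P0=M P1=I  mem[L1]=29
11. P0: store L1 := 35  bus=[-]  L1: P0=M P1=I  mem[L1]=29

state = M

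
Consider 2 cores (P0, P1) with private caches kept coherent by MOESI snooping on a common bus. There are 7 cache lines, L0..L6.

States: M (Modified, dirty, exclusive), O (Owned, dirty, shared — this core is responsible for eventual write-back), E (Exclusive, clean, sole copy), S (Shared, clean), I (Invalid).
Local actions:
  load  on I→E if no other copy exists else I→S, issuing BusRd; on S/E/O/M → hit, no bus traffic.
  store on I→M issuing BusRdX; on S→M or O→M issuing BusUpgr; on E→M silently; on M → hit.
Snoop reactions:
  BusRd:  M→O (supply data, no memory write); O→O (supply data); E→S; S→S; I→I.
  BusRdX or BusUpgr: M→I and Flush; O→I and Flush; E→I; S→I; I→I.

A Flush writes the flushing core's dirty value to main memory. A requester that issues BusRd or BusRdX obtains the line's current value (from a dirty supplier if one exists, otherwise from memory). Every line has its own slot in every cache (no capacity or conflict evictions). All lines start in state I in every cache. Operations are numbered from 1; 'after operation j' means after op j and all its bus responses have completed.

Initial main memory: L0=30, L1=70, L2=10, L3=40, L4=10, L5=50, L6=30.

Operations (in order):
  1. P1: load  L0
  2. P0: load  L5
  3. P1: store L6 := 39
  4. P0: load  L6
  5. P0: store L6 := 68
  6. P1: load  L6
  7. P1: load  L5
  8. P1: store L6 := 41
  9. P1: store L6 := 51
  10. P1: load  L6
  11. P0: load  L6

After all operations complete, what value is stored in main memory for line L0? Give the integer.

step 1: P1: load  L0  ⟶  IE  (L0)  txn=BusRd  M[L0]=30
step 2: P0: load  L5  ⟶  EI  (L5)  txn=BusRd  M[L5]=50
step 3: P1: store L6 := 39  ⟶  IM  (L6)  txn=BusRdX  M[L6]=30
step 4: P0: load  L6  ⟶  SO  (L6)  txn=BusRd  M[L6]=30
step 5: P0: store L6 := 68  ⟶  MI  (L6)  txn=BusUpgr+Flush  M[L6]=39
step 6: P1: load  L6  ⟶  OS  (L6)  txn=BusRd  M[L6]=39
step 7: P1: load  L5  ⟶  SS  (L5)  txn=BusRd  M[L5]=50
step 8: P1: store L6 := 41  ⟶  IM  (L6)  txn=BusUpgr+Flush  M[L6]=68
step 9: P1: store L6 := 51  ⟶  IM  (L6)  txn=∅  M[L6]=68
step 10: P1: load  L6  ⟶  IM  (L6)  txn=∅  M[L6]=68
step 11: P0: load  L6  ⟶  SO  (L6)  txn=BusRd  M[L6]=68

memory[L0] = 30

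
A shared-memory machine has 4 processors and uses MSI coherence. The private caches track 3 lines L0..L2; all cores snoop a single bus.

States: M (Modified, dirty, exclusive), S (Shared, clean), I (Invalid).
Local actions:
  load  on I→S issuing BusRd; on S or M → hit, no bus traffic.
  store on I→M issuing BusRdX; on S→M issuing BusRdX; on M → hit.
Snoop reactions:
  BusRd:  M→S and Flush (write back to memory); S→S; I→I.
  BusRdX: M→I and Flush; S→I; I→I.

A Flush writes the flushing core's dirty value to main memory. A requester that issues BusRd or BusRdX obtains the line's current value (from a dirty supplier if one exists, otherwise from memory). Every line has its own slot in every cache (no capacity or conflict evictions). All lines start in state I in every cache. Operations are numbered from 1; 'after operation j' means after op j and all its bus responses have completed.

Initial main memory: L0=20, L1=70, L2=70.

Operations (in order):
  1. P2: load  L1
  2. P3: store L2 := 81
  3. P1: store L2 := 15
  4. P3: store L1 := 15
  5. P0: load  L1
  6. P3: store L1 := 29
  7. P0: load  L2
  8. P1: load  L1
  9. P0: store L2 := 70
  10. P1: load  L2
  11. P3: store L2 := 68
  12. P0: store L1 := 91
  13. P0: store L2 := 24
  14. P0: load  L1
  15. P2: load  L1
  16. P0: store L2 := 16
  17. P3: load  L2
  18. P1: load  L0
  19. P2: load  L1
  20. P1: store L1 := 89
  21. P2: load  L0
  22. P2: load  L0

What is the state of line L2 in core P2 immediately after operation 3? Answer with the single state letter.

1. P2: load  L1  bus=[BusRd]  L1: P0=I P1=I P2=S P3=I  mem[L1]=70
2. P3: store L2 := 81  bus=[BusRdX]  L2: P0=I P1=I P2=I P3=M  mem[L2]=70
3. P1: store L2 := 15  bus=[BusRdX,Flush]  L2: P0=I P1=M P2=I P3=I  mem[L2]=81
4. P3: store L1 := 15  bus=[BusRdX]  L1: P0=I P1=I P2=I P3=M  mem[L1]=70
5. P0: load  L1  bus=[BusRd,Flush]  L1: P0=S P1=I P2=I P3=S  mem[L1]=15
6. P3: store L1 := 29  bus=[BusRdX]  L1: P0=I P1=I P2=I P3=M  mem[L1]=15
7. P0: load  L2  bus=[BusRd,Flush]  L2: P0=S P1=S P2=I P3=I  mem[L2]=15
8. P1: load  L1  bus=[BusRd,Flush]  L1: P0=I P1=S P2=I P3=S  mem[L1]=29
9. P0: store L2 := 70  bus=[BusRdX]  L2: P0=M P1=I P2=I P3=I  mem[L2]=15
10. P1: load  L2  bus=[BusRd,Flush]  L2: P0=S P1=S P2=I P3=I  mem[L2]=70
11. P3: store L2 := 68  bus=[BusRdX]  L2: P0=I P1=I P2=I P3=M  mem[L2]=70
12. P0: store L1 := 91  bus=[BusRdX]  L1: P0=M P1=I P2=I P3=I  mem[L1]=29
13. P0: store L2 := 24  bus=[BusRdX,Flush]  L2: P0=M P1=I P2=I P3=I  mem[L2]=68
14. P0: load  L1  bus=[-]  L1: P0=M P1=I P2=I P3=I  mem[L1]=29
15. P2: load  L1  bus=[BusRd,Flush]  L1: P0=S P1=I P2=S P3=I  mem[L1]=91
16. P0: store L2 := 16  bus=[-]  L2: P0=M P1=I P2=I P3=I  mem[L2]=68
17. P3: load  L2  bus=[BusRd,Flush]  L2: P0=S P1=I P2=I P3=S  mem[L2]=16
18. P1: load  L0  bus=[BusRd]  L0: P0=I P1=S P2=I P3=I  mem[L0]=20
19. P2: load  L1  bus=[-]  L1: P0=S P1=I P2=S P3=I  mem[L1]=91
20. P1: store L1 := 89  bus=[BusRdX]  L1: P0=I P1=M P2=I P3=I  mem[L1]=91
21. P2: load  L0  bus=[BusRd]  L0: P0=I P1=S P2=S P3=I  mem[L0]=20
22. P2: load  L0  bus=[-]  L0: P0=I P1=S P2=S P3=I  mem[L0]=20

state = I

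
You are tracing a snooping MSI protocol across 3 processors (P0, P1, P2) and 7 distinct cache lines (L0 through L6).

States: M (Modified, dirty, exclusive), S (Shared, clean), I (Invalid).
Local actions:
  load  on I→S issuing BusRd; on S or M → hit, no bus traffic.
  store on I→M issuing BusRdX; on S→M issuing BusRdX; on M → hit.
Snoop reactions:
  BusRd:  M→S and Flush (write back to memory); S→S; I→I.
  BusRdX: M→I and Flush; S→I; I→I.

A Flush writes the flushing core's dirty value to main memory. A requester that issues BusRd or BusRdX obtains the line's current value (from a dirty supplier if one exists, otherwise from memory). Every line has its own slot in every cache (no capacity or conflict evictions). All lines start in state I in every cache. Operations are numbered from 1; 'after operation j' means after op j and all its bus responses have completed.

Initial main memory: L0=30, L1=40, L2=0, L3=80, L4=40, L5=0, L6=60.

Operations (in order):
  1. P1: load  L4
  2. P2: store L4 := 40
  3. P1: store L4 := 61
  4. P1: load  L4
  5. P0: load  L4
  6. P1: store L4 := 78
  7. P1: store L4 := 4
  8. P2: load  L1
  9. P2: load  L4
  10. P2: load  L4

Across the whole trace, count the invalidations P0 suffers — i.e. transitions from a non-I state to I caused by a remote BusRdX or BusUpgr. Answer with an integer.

invalidations = 1

step 1: P1: load  L4  ⟶  ISI  (L4)  txn=BusRd  M[L4]=40
step 2: P2: store L4 := 40  ⟶  IIM  (L4)  txn=BusRdX  M[L4]=40
step 3: P1: store L4 := 61  ⟶  IMI  (L4)  txn=BusRdX+Flush  M[L4]=40
step 4: P1: load  L4  ⟶  IMI  (L4)  txn=∅  M[L4]=40
step 5: P0: load  L4  ⟶  SSI  (L4)  txn=BusRd+Flush  M[L4]=61
step 6: P1: store L4 := 78  ⟶  IMI  (L4)  txn=BusRdX  M[L4]=61
step 7: P1: store L4 := 4  ⟶  IMI  (L4)  txn=∅  M[L4]=61
step 8: P2: load  L1  ⟶  IIS  (L1)  txn=BusRd  M[L1]=40
step 9: P2: load  L4  ⟶  ISS  (L4)  txn=BusRd+Flush  M[L4]=4
step 10: P2: load  L4  ⟶  ISS  (L4)  txn=∅  M[L4]=4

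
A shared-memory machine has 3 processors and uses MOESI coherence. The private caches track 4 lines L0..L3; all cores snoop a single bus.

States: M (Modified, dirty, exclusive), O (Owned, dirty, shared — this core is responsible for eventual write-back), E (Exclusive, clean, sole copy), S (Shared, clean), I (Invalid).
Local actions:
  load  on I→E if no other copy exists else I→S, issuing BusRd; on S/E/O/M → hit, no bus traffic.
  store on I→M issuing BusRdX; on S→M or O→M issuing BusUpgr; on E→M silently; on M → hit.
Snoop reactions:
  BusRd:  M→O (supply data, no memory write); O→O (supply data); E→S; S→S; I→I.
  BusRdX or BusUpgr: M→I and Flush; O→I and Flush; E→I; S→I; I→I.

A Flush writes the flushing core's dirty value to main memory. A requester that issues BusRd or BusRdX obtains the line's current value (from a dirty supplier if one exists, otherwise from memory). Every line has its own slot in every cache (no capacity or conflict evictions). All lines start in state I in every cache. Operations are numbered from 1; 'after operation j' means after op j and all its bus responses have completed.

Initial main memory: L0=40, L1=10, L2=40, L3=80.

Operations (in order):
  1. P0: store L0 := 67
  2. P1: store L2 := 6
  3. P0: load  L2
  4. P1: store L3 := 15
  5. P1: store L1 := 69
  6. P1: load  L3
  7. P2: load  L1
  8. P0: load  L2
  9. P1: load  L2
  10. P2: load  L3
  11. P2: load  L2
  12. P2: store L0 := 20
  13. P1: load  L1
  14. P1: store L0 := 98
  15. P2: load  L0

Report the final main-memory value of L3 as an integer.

[1] P0: store L0 := 67 | P0:M(67), P1:I, P2:I | bus: BusRdX
[2] P1: store L2 := 6 | P0:I, P1:M(6), P2:I | bus: BusRdX
[3] P0: load  L2 | P0:S(6), P1:O(6), P2:I | bus: BusRd
[4] P1: store L3 := 15 | P0:I, P1:M(15), P2:I | bus: BusRdX
[5] P1: store L1 := 69 | P0:I, P1:M(69), P2:I | bus: BusRdX
[6] P1: load  L3 | P0:I, P1:M(15), P2:I | bus: none
[7] P2: load  L1 | P0:I, P1:O(69), P2:S(69) | bus: BusRd
[8] P0: load  L2 | P0:S(6), P1:O(6), P2:I | bus: none
[9] P1: load  L2 | P0:S(6), P1:O(6), P2:I | bus: none
[10] P2: load  L3 | P0:I, P1:O(15), P2:S(15) | bus: BusRd
[11] P2: load  L2 | P0:S(6), P1:O(6), P2:S(6) | bus: BusRd
[12] P2: store L0 := 20 | P0:I, P1:I, P2:M(20) | bus: BusRdX,Flush
[13] P1: load  L1 | P0:I, P1:O(69), P2:S(69) | bus: none
[14] P1: store L0 := 98 | P0:I, P1:M(98), P2:I | bus: BusRdX,Flush
[15] P2: load  L0 | P0:I, P1:O(98), P2:S(98) | bus: BusRd

memory[L3] = 80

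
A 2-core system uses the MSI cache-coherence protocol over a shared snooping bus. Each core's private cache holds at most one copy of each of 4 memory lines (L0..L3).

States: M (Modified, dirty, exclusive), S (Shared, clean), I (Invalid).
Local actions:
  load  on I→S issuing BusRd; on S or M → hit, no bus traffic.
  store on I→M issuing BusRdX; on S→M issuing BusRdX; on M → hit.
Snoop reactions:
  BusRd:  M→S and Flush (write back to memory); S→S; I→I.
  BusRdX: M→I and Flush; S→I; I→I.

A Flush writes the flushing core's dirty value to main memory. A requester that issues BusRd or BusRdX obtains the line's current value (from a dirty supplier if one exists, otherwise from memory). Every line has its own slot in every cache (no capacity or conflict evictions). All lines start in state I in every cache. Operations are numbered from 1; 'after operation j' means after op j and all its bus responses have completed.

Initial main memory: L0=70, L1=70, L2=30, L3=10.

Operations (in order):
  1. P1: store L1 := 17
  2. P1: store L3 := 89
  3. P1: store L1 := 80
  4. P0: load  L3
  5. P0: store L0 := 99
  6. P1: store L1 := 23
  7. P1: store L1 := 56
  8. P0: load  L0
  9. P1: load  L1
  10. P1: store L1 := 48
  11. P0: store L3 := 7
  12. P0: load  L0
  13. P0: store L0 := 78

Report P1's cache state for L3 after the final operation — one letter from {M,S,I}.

state = I

1. P1: store L1 := 17  bus=[BusRdX]  L1: P0=I P1=M  mem[L1]=70
2. P1: store L3 := 89  bus=[BusRdX]  L3: P0=I P1=M  mem[L3]=10
3. P1: store L1 := 80  bus=[-]  L1: P0=I P1=M  mem[L1]=70
4. P0: load  L3  bus=[BusRd,Flush]  L3: P0=S P1=S  mem[L3]=89
5. P0: store L0 := 99  bus=[BusRdX]  L0: P0=M P1=I  mem[L0]=70
6. P1: store L1 := 23  bus=[-]  L1: P0=I P1=M  mem[L1]=70
7. P1: store L1 := 56  bus=[-]  L1: P0=I P1=M  mem[L1]=70
8. P0: load  L0  bus=[-]  L0: P0=M P1=I  mem[L0]=70
9. P1: load  L1  bus=[-]  L1: P0=I P1=M  mem[L1]=70
10. P1: store L1 := 48  bus=[-]  L1: P0=I P1=M  mem[L1]=70
11. P0: store L3 := 7  bus=[BusRdX]  L3: P0=M P1=I  mem[L3]=89
12. P0: load  L0  bus=[-]  L0: P0=M P1=I  mem[L0]=70
13. P0: store L0 := 78  bus=[-]  L0: P0=M P1=I  mem[L0]=70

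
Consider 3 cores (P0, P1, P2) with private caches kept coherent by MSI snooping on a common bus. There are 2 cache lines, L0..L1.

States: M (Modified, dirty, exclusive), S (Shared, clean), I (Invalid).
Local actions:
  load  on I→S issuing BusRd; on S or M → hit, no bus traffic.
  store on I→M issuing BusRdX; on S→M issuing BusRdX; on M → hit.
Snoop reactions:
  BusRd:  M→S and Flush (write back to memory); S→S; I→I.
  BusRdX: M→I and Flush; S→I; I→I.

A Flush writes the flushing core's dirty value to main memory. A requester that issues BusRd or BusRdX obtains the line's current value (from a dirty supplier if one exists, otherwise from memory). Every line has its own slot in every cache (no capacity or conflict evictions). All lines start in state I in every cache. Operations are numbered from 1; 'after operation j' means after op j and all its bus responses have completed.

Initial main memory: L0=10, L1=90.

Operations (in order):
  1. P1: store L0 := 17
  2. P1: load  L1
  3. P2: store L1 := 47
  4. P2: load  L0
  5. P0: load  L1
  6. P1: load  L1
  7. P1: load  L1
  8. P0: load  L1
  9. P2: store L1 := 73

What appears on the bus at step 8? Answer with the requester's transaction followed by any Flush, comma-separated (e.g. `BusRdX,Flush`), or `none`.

bus = none

  op1 P1: store L0 := 17 → I/M/I on L0; bus BusRdX; mem=10
  op2 P1: load  L1 → I/S/I on L1; bus BusRd; mem=90
  op3 P2: store L1 := 47 → I/I/M on L1; bus BusRdX; mem=90
  op4 P2: load  L0 → I/S/S on L0; bus BusRd Flush; mem=17
  op5 P0: load  L1 → S/I/S on L1; bus BusRd Flush; mem=47
  op6 P1: load  L1 → S/S/S on L1; bus BusRd; mem=47
  op7 P1: load  L1 → S/S/S on L1; bus (none); mem=47
  op8 P0: load  L1 → S/S/S on L1; bus (none); mem=47
  op9 P2: store L1 := 73 → I/I/M on L1; bus BusRdX; mem=47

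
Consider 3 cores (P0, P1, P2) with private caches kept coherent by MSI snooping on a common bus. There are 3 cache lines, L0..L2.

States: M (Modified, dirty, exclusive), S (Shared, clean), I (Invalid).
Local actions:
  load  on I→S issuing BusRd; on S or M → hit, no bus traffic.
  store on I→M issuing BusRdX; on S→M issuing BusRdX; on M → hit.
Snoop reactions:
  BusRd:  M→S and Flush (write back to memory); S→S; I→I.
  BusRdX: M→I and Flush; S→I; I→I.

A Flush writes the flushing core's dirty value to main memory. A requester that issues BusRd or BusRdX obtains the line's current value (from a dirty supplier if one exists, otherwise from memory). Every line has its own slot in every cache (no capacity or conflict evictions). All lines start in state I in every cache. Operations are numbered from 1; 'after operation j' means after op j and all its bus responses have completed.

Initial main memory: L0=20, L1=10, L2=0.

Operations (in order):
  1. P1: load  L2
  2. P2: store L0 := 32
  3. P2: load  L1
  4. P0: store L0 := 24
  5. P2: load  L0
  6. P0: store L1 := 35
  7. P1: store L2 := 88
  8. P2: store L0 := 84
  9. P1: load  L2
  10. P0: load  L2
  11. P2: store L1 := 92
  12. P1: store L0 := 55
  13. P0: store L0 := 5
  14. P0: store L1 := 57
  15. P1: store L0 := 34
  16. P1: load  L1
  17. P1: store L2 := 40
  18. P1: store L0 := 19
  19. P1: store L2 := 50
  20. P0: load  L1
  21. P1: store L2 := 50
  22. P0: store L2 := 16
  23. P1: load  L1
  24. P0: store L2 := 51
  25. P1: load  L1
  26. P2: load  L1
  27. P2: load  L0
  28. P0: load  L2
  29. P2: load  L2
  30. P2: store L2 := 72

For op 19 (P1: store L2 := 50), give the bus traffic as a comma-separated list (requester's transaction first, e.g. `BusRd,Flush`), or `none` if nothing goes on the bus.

bus = none

step 1: P1: load  L2  ⟶  ISI  (L2)  txn=BusRd  M[L2]=0
step 2: P2: store L0 := 32  ⟶  IIM  (L0)  txn=BusRdX  M[L0]=20
step 3: P2: load  L1  ⟶  IIS  (L1)  txn=BusRd  M[L1]=10
step 4: P0: store L0 := 24  ⟶  MII  (L0)  txn=BusRdX+Flush  M[L0]=32
step 5: P2: load  L0  ⟶  SIS  (L0)  txn=BusRd+Flush  M[L0]=24
step 6: P0: store L1 := 35  ⟶  MII  (L1)  txn=BusRdX  M[L1]=10
step 7: P1: store L2 := 88  ⟶  IMI  (L2)  txn=BusRdX  M[L2]=0
step 8: P2: store L0 := 84  ⟶  IIM  (L0)  txn=BusRdX  M[L0]=24
step 9: P1: load  L2  ⟶  IMI  (L2)  txn=∅  M[L2]=0
step 10: P0: load  L2  ⟶  SSI  (L2)  txn=BusRd+Flush  M[L2]=88
step 11: P2: store L1 := 92  ⟶  IIM  (L1)  txn=BusRdX+Flush  M[L1]=35
step 12: P1: store L0 := 55  ⟶  IMI  (L0)  txn=BusRdX+Flush  M[L0]=84
step 13: P0: store L0 := 5  ⟶  MII  (L0)  txn=BusRdX+Flush  M[L0]=55
step 14: P0: store L1 := 57  ⟶  MII  (L1)  txn=BusRdX+Flush  M[L1]=92
step 15: P1: store L0 := 34  ⟶  IMI  (L0)  txn=BusRdX+Flush  M[L0]=5
step 16: P1: load  L1  ⟶  SSI  (L1)  txn=BusRd+Flush  M[L1]=57
step 17: P1: store L2 := 40  ⟶  IMI  (L2)  txn=BusRdX  M[L2]=88
step 18: P1: store L0 := 19  ⟶  IMI  (L0)  txn=∅  M[L0]=5
step 19: P1: store L2 := 50  ⟶  IMI  (L2)  txn=∅  M[L2]=88
step 20: P0: load  L1  ⟶  SSI  (L1)  txn=∅  M[L1]=57
step 21: P1: store L2 := 50  ⟶  IMI  (L2)  txn=∅  M[L2]=88
step 22: P0: store L2 := 16  ⟶  MII  (L2)  txn=BusRdX+Flush  M[L2]=50
step 23: P1: load  L1  ⟶  SSI  (L1)  txn=∅  M[L1]=57
step 24: P0: store L2 := 51  ⟶  MII  (L2)  txn=∅  M[L2]=50
step 25: P1: load  L1  ⟶  SSI  (L1)  txn=∅  M[L1]=57
step 26: P2: load  L1  ⟶  SSS  (L1)  txn=BusRd  M[L1]=57
step 27: P2: load  L0  ⟶  ISS  (L0)  txn=BusRd+Flush  M[L0]=19
step 28: P0: load  L2  ⟶  MII  (L2)  txn=∅  M[L2]=50
step 29: P2: load  L2  ⟶  SIS  (L2)  txn=BusRd+Flush  M[L2]=51
step 30: P2: store L2 := 72  ⟶  IIM  (L2)  txn=BusRdX  M[L2]=51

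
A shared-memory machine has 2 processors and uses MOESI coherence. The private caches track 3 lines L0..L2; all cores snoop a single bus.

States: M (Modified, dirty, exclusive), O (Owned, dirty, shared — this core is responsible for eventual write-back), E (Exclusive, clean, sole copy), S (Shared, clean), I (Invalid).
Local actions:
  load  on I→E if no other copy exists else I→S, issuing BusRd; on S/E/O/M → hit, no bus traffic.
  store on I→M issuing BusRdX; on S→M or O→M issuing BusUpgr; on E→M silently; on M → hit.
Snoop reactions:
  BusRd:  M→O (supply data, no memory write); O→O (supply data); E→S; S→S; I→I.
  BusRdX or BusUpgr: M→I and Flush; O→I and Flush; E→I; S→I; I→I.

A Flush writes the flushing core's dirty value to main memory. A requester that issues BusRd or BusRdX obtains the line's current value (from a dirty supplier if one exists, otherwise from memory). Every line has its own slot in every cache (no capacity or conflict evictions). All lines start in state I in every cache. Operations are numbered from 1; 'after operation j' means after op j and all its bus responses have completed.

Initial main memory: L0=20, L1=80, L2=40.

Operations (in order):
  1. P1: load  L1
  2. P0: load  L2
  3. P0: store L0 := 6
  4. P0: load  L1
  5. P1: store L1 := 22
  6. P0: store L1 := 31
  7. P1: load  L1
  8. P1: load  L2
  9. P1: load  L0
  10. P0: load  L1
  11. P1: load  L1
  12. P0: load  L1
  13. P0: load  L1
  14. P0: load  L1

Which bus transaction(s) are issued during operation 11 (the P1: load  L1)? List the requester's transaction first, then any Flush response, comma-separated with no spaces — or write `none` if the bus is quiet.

bus = none

[1] P1: load  L1 | P0:I, P1:E(80) | bus: BusRd
[2] P0: load  L2 | P0:E(40), P1:I | bus: BusRd
[3] P0: store L0 := 6 | P0:M(6), P1:I | bus: BusRdX
[4] P0: load  L1 | P0:S(80), P1:S(80) | bus: BusRd
[5] P1: store L1 := 22 | P0:I, P1:M(22) | bus: BusUpgr
[6] P0: store L1 := 31 | P0:M(31), P1:I | bus: BusRdX,Flush
[7] P1: load  L1 | P0:O(31), P1:S(31) | bus: BusRd
[8] P1: load  L2 | P0:S(40), P1:S(40) | bus: BusRd
[9] P1: load  L0 | P0:O(6), P1:S(6) | bus: BusRd
[10] P0: load  L1 | P0:O(31), P1:S(31) | bus: none
[11] P1: load  L1 | P0:O(31), P1:S(31) | bus: none
[12] P0: load  L1 | P0:O(31), P1:S(31) | bus: none
[13] P0: load  L1 | P0:O(31), P1:S(31) | bus: none
[14] P0: load  L1 | P0:O(31), P1:S(31) | bus: none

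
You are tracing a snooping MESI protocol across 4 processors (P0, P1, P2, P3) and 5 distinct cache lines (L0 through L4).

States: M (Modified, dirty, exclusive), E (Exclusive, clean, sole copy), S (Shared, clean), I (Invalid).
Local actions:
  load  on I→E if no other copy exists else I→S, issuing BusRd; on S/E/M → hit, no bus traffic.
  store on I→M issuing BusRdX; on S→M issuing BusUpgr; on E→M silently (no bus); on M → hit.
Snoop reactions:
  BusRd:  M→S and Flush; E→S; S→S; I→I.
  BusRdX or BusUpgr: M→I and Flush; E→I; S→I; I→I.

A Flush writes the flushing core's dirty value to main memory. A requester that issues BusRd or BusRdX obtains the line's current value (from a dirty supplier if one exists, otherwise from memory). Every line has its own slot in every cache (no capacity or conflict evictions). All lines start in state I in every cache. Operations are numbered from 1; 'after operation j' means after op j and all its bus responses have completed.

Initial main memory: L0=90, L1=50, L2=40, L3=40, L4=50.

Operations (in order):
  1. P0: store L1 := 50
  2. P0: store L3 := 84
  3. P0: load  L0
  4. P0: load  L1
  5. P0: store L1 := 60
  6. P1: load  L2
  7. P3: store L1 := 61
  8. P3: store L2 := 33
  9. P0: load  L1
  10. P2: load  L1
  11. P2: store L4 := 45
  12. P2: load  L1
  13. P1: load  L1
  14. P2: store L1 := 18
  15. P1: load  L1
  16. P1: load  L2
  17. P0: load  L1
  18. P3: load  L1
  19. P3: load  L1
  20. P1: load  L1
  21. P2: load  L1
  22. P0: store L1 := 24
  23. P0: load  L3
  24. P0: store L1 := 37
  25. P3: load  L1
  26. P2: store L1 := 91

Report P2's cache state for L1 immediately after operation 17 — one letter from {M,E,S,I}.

state = S

step 1: P0: store L1 := 50  ⟶  MIII  (L1)  txn=BusRdX  M[L1]=50
step 2: P0: store L3 := 84  ⟶  MIII  (L3)  txn=BusRdX  M[L3]=40
step 3: P0: load  L0  ⟶  EIII  (L0)  txn=BusRd  M[L0]=90
step 4: P0: load  L1  ⟶  MIII  (L1)  txn=∅  M[L1]=50
step 5: P0: store L1 := 60  ⟶  MIII  (L1)  txn=∅  M[L1]=50
step 6: P1: load  L2  ⟶  IEII  (L2)  txn=BusRd  M[L2]=40
step 7: P3: store L1 := 61  ⟶  IIIM  (L1)  txn=BusRdX+Flush  M[L1]=60
step 8: P3: store L2 := 33  ⟶  IIIM  (L2)  txn=BusRdX  M[L2]=40
step 9: P0: load  L1  ⟶  SIIS  (L1)  txn=BusRd+Flush  M[L1]=61
step 10: P2: load  L1  ⟶  SISS  (L1)  txn=BusRd  M[L1]=61
step 11: P2: store L4 := 45  ⟶  IIMI  (L4)  txn=BusRdX  M[L4]=50
step 12: P2: load  L1  ⟶  SISS  (L1)  txn=∅  M[L1]=61
step 13: P1: load  L1  ⟶  SSSS  (L1)  txn=BusRd  M[L1]=61
step 14: P2: store L1 := 18  ⟶  IIMI  (L1)  txn=BusUpgr  M[L1]=61
step 15: P1: load  L1  ⟶  ISSI  (L1)  txn=BusRd+Flush  M[L1]=18
step 16: P1: load  L2  ⟶  ISIS  (L2)  txn=BusRd+Flush  M[L2]=33
step 17: P0: load  L1  ⟶  SSSI  (L1)  txn=BusRd  M[L1]=18
step 18: P3: load  L1  ⟶  SSSS  (L1)  txn=BusRd  M[L1]=18
step 19: P3: load  L1  ⟶  SSSS  (L1)  txn=∅  M[L1]=18
step 20: P1: load  L1  ⟶  SSSS  (L1)  txn=∅  M[L1]=18
step 21: P2: load  L1  ⟶  SSSS  (L1)  txn=∅  M[L1]=18
step 22: P0: store L1 := 24  ⟶  MIII  (L1)  txn=BusUpgr  M[L1]=18
step 23: P0: load  L3  ⟶  MIII  (L3)  txn=∅  M[L3]=40
step 24: P0: store L1 := 37  ⟶  MIII  (L1)  txn=∅  M[L1]=18
step 25: P3: load  L1  ⟶  SIIS  (L1)  txn=BusRd+Flush  M[L1]=37
step 26: P2: store L1 := 91  ⟶  IIMI  (L1)  txn=BusRdX  M[L1]=37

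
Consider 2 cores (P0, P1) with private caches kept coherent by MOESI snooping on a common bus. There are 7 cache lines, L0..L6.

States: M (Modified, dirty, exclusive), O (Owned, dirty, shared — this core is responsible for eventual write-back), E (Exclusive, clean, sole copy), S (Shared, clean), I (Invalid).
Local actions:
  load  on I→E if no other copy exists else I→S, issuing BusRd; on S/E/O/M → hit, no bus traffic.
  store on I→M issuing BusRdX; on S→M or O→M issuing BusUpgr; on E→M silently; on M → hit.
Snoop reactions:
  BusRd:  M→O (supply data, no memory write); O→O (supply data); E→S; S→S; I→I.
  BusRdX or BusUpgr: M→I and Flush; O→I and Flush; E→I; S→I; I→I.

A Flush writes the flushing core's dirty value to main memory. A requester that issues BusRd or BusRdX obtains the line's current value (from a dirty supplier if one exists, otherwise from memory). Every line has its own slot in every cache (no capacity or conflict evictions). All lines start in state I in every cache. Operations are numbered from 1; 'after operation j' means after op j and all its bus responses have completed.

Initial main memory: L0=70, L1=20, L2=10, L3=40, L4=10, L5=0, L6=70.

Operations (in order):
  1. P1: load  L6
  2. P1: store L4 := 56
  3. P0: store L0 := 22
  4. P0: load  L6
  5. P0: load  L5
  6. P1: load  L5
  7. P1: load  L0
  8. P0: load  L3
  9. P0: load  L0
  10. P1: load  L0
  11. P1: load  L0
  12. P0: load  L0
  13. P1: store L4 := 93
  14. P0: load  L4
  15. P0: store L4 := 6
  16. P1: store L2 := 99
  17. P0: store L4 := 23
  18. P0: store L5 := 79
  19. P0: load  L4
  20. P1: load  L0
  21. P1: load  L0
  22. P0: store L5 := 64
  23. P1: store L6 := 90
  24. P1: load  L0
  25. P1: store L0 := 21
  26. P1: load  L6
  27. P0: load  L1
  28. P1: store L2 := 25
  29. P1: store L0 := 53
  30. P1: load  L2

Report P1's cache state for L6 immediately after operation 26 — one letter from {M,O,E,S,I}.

  op1 P1: load  L6 → I/E on L6; bus BusRd; mem=70
  op2 P1: store L4 := 56 → I/M on L4; bus BusRdX; mem=10
  op3 P0: store L0 := 22 → M/I on L0; bus BusRdX; mem=70
  op4 P0: load  L6 → S/S on L6; bus BusRd; mem=70
  op5 P0: load  L5 → E/I on L5; bus BusRd; mem=0
  op6 P1: load  L5 → S/S on L5; bus BusRd; mem=0
  op7 P1: load  L0 → O/S on L0; bus BusRd; mem=70
  op8 P0: load  L3 → E/I on L3; bus BusRd; mem=40
  op9 P0: load  L0 → O/S on L0; bus (none); mem=70
  op10 P1: load  L0 → O/S on L0; bus (none); mem=70
  op11 P1: load  L0 → O/S on L0; bus (none); mem=70
  op12 P0: load  L0 → O/S on L0; bus (none); mem=70
  op13 P1: store L4 := 93 → I/M on L4; bus (none); mem=10
  op14 P0: load  L4 → S/O on L4; bus BusRd; mem=10
  op15 P0: store L4 := 6 → M/I on L4; bus BusUpgr Flush; mem=93
  op16 P1: store L2 := 99 → I/M on L2; bus BusRdX; mem=10
  op17 P0: store L4 := 23 → M/I on L4; bus (none); mem=93
  op18 P0: store L5 := 79 → M/I on L5; bus BusUpgr; mem=0
  op19 P0: load  L4 → M/I on L4; bus (none); mem=93
  op20 P1: load  L0 → O/S on L0; bus (none); mem=70
  op21 P1: load  L0 → O/S on L0; bus (none); mem=70
  op22 P0: store L5 := 64 → M/I on L5; bus (none); mem=0
  op23 P1: store L6 := 90 → I/M on L6; bus BusUpgr; mem=70
  op24 P1: load  L0 → O/S on L0; bus (none); mem=70
  op25 P1: store L0 := 21 → I/M on L0; bus BusUpgr Flush; mem=22
  op26 P1: load  L6 → I/M on L6; bus (none); mem=70
  op27 P0: load  L1 → E/I on L1; bus BusRd; mem=20
  op28 P1: store L2 := 25 → I/M on L2; bus (none); mem=10
  op29 P1: store L0 := 53 → I/M on L0; bus (none); mem=22
  op30 P1: load  L2 → I/M on L2; bus (none); mem=10

state = M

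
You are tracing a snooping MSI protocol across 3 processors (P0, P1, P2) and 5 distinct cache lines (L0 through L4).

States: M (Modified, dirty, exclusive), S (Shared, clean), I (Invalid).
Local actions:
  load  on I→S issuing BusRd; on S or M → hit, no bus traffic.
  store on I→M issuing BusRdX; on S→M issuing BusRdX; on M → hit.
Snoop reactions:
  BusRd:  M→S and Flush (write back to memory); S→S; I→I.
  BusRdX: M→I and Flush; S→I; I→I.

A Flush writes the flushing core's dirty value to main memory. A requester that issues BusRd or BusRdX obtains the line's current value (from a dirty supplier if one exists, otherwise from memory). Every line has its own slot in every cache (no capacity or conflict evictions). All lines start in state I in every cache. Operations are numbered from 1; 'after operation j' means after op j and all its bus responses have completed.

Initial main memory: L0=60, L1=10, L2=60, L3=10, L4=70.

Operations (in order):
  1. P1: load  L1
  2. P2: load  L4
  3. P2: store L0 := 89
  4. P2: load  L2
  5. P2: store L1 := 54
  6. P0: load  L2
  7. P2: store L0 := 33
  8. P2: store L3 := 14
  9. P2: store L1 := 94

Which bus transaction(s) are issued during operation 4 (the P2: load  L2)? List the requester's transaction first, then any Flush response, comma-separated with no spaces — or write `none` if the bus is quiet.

1. P1: load  L1  bus=[BusRd]  L1: P0=I P1=S P2=I  mem[L1]=10
2. P2: load  L4  bus=[BusRd]  L4: P0=I P1=I P2=S  mem[L4]=70
3. P2: store L0 := 89  bus=[BusRdX]  L0: P0=I P1=I P2=M  mem[L0]=60
4. P2: load  L2  bus=[BusRd]  L2: P0=I P1=I P2=S  mem[L2]=60
5. P2: store L1 := 54  bus=[BusRdX]  L1: P0=I P1=I P2=M  mem[L1]=10
6. P0: load  L2  bus=[BusRd]  L2: P0=S P1=I P2=S  mem[L2]=60
7. P2: store L0 := 33  bus=[-]  L0: P0=I P1=I P2=M  mem[L0]=60
8. P2: store L3 := 14  bus=[BusRdX]  L3: P0=I P1=I P2=M  mem[L3]=10
9. P2: store L1 := 94  bus=[-]  L1: P0=I P1=I P2=M  mem[L1]=10

bus = BusRd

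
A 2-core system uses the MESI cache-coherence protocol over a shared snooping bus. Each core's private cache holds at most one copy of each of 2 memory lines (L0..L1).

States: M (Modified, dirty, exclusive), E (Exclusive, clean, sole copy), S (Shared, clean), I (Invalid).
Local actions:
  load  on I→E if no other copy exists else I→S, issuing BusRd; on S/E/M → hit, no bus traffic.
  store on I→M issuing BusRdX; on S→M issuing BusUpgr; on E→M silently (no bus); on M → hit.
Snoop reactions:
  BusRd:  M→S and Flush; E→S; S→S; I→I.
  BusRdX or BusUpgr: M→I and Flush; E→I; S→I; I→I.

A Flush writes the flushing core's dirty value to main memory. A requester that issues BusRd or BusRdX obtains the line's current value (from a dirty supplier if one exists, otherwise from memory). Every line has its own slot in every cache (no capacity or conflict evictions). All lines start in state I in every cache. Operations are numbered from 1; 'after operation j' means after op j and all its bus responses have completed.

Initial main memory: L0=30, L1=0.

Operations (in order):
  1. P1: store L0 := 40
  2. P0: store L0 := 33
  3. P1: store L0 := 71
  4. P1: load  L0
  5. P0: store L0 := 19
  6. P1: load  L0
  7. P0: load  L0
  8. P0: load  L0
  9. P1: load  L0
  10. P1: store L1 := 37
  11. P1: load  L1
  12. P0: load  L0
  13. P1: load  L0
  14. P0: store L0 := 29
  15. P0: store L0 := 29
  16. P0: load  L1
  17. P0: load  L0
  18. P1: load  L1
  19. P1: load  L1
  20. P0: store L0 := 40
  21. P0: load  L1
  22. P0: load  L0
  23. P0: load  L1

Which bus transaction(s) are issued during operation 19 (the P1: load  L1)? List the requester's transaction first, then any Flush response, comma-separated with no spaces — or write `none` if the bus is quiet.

bus = none

step 1: P1: store L0 := 40  ⟶  IM  (L0)  txn=BusRdX  M[L0]=30
step 2: P0: store L0 := 33  ⟶  MI  (L0)  txn=BusRdX+Flush  M[L0]=40
step 3: P1: store L0 := 71  ⟶  IM  (L0)  txn=BusRdX+Flush  M[L0]=33
step 4: P1: load  L0  ⟶  IM  (L0)  txn=∅  M[L0]=33
step 5: P0: store L0 := 19  ⟶  MI  (L0)  txn=BusRdX+Flush  M[L0]=71
step 6: P1: load  L0  ⟶  SS  (L0)  txn=BusRd+Flush  M[L0]=19
step 7: P0: load  L0  ⟶  SS  (L0)  txn=∅  M[L0]=19
step 8: P0: load  L0  ⟶  SS  (L0)  txn=∅  M[L0]=19
step 9: P1: load  L0  ⟶  SS  (L0)  txn=∅  M[L0]=19
step 10: P1: store L1 := 37  ⟶  IM  (L1)  txn=BusRdX  M[L1]=0
step 11: P1: load  L1  ⟶  IM  (L1)  txn=∅  M[L1]=0
step 12: P0: load  L0  ⟶  SS  (L0)  txn=∅  M[L0]=19
step 13: P1: load  L0  ⟶  SS  (L0)  txn=∅  M[L0]=19
step 14: P0: store L0 := 29  ⟶  MI  (L0)  txn=BusUpgr  M[L0]=19
step 15: P0: store L0 := 29  ⟶  MI  (L0)  txn=∅  M[L0]=19
step 16: P0: load  L1  ⟶  SS  (L1)  txn=BusRd+Flush  M[L1]=37
step 17: P0: load  L0  ⟶  MI  (L0)  txn=∅  M[L0]=19
step 18: P1: load  L1  ⟶  SS  (L1)  txn=∅  M[L1]=37
step 19: P1: load  L1  ⟶  SS  (L1)  txn=∅  M[L1]=37
step 20: P0: store L0 := 40  ⟶  MI  (L0)  txn=∅  M[L0]=19
step 21: P0: load  L1  ⟶  SS  (L1)  txn=∅  M[L1]=37
step 22: P0: load  L0  ⟶  MI  (L0)  txn=∅  M[L0]=19
step 23: P0: load  L1  ⟶  SS  (L1)  txn=∅  M[L1]=37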